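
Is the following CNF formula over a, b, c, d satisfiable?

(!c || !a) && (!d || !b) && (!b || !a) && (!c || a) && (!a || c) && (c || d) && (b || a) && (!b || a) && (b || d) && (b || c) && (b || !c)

No

Branch on c: set c = false.
Unit clause (!a) forces a = false.
Unit clause (d) forces d = true.
Unit clause (!b) forces b = false.
That conflicts with the unit clause (b).
Undo c and try c = true.
Unit clause (!a) forces a = false.
That conflicts with the unit clause (a).
Either choice for c ends in contradiction.
No assignment satisfies every clause.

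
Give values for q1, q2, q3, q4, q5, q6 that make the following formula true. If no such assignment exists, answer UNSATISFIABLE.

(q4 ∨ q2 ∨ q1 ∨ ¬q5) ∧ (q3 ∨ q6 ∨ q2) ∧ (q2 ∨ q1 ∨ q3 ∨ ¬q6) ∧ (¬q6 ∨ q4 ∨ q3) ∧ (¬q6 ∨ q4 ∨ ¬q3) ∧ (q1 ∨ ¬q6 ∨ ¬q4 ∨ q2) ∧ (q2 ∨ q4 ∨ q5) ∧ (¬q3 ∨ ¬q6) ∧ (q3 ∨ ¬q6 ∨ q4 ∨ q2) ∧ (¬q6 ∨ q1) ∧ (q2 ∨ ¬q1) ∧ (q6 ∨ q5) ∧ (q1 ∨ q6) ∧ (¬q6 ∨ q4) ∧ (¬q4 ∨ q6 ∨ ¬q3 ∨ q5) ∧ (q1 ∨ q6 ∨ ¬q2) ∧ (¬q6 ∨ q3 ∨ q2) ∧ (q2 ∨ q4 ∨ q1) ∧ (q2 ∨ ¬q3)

Case q3 = False:
Case q6 = False:
(q2) alone gives q2 = True.
(q5) alone gives q5 = True.
(q1) alone gives q1 = True.
No clause remains; q4 is free.

q1=True; q2=True; q3=False; q4=True; q5=True; q6=False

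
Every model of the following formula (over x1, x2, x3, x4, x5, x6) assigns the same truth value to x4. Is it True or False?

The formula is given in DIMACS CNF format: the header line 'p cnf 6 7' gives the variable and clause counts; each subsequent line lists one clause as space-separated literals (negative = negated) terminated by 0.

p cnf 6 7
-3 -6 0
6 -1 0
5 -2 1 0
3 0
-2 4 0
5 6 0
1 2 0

True

Suppose x4 = False.
From the singleton clause (x3), x3 = True.
From the singleton clause (¬x6), x6 = False.
From the singleton clause (¬x1), x1 = False.
From the singleton clause (¬x2), x2 = False.
Now (x2) is unsatisfied and unit — conflict.
So every satisfying assignment has x4 = True.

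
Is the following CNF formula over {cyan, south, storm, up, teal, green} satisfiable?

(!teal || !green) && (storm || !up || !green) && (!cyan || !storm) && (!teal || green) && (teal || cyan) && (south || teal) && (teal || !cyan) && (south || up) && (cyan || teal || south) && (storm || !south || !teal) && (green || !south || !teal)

Unsatisfiable

Try teal = false.
(cyan) alone gives cyan = true.
But (!cyan) is also a unit clause — contradiction.
Backtrack on teal: now try teal = true.
(!green) alone gives green = false.
But (green) is also a unit clause — contradiction.
Both values of teal lead to a conflict.
No assignment satisfies every clause.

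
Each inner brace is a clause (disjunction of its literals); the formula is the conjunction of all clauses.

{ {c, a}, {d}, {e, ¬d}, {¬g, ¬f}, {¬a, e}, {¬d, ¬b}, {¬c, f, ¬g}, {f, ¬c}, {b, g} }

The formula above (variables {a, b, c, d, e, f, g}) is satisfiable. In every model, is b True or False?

False

Suppose b = True.
(d) alone gives d = True.
But (¬d) is also a unit clause — contradiction.
So every satisfying assignment has b = False.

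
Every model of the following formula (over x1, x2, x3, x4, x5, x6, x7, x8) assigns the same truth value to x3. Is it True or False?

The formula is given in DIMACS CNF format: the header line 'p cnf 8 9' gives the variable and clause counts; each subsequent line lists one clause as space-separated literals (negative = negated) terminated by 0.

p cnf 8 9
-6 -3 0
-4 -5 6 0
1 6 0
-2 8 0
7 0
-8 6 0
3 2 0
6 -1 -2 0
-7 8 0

Suppose x3 = True.
The clause (¬x6) is unit, so x6 = False.
The clause (x1) is unit, so x1 = True.
The clause (x7) is unit, so x7 = True.
The clause (¬x8) is unit, so x8 = False.
But (x8) is also a unit clause — contradiction.
So every satisfying assignment has x3 = False.

False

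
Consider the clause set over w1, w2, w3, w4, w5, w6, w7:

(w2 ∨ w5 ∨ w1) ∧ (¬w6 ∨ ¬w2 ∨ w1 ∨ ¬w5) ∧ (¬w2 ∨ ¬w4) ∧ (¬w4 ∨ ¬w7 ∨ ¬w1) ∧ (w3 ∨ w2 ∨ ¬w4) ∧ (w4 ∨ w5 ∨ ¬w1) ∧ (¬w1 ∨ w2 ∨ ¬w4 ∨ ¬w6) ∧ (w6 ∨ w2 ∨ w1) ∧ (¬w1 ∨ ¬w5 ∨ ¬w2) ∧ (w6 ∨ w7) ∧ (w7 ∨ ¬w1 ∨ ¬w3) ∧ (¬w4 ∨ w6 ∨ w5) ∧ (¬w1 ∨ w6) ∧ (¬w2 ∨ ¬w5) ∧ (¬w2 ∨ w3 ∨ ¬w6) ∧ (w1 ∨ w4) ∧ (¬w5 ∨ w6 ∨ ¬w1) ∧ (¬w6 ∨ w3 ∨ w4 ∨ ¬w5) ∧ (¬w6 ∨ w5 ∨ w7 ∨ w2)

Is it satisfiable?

Branch on w2: set w2 = False.
Branch on w5: set w5 = True.
Branch on w3: set w3 = True.
Branch on w6: set w6 = True.
Branch on w1: set w1 = False.
The clause (w4) is unit, so w4 = True.
Every clause is now satisfied; w7 is unconstrained.
A satisfying assignment: w1: False; w2: False; w3: True; w4: True; w5: True; w6: True; w7: True.

Satisfiable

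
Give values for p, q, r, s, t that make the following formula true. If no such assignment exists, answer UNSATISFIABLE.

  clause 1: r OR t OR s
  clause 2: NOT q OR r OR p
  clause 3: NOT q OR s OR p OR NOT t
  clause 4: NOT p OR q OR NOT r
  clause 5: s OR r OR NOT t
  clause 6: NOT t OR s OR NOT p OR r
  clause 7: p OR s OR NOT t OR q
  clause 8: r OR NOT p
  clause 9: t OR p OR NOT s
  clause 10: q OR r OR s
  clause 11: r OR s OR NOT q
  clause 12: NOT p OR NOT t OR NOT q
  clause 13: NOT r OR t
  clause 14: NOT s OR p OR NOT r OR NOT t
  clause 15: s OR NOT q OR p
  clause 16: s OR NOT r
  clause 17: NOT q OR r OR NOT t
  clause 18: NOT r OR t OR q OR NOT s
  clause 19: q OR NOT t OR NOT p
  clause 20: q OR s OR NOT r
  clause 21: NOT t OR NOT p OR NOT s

Suppose r = false.
From the singleton clause (NOT p), p = false.
From the singleton clause (NOT q), q = false.
From the singleton clause (s), s = true.
From the singleton clause (t), t = true.
This assignment satisfies each clause.

p=false, q=false, r=false, s=true, t=true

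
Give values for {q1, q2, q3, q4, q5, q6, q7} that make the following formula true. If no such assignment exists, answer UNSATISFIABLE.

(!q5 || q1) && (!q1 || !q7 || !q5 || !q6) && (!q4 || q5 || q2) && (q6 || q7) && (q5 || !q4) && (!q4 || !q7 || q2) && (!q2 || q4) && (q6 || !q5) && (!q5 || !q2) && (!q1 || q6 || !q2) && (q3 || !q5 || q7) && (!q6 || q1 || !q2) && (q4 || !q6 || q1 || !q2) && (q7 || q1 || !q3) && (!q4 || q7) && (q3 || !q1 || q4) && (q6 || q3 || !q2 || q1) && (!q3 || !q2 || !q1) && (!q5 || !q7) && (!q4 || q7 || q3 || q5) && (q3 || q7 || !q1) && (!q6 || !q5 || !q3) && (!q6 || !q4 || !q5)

Suppose q5 = false.
From the singleton clause (!q4), q4 = false.
From the singleton clause (!q2), q2 = false.
Suppose q6 = true.
Suppose q3 = true.
Suppose q7 = false.
From the singleton clause (q1), q1 = true.
Every clause now holds.

q1=true, q2=false, q3=true, q4=false, q5=false, q6=true, q7=false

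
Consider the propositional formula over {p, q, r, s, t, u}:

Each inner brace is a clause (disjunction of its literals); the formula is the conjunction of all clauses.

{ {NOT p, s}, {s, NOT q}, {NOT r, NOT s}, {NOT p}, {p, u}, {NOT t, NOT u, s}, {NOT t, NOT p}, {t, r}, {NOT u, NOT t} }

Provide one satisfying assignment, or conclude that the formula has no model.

p: false,  q: false,  r: true,  s: false,  t: false,  u: true

(NOT p) alone gives p = false.
(u) alone gives u = true.
(NOT t) alone gives t = false.
(r) alone gives r = true.
(NOT s) alone gives s = false.
(NOT q) alone gives q = false.
This assignment satisfies each clause.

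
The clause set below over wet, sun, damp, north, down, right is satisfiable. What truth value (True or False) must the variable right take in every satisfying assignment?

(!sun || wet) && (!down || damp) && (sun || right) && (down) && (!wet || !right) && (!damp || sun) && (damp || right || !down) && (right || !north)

Suppose right = true.
The clause (down) is unit, so down = true.
The clause (damp) is unit, so damp = true.
The clause (!wet) is unit, so wet = false.
The clause (!sun) is unit, so sun = false.
That conflicts with the unit clause (sun).
So every satisfying assignment has right = False.

False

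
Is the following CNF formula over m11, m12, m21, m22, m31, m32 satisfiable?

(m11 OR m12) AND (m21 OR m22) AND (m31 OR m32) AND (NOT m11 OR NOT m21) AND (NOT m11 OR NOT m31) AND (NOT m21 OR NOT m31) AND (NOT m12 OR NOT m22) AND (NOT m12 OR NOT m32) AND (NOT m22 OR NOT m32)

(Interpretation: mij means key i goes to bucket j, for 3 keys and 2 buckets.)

No

Try m11 = true.
Unit clause (NOT m21) forces m21 = false.
Unit clause (m22) forces m22 = true.
Unit clause (NOT m31) forces m31 = false.
Unit clause (m32) forces m32 = true.
Now (NOT m32) is unsatisfied and unit — conflict.
That branch fails; take m11 = false instead.
Unit clause (m12) forces m12 = true.
Unit clause (NOT m22) forces m22 = false.
Unit clause (m21) forces m21 = true.
Unit clause (NOT m31) forces m31 = false.
Unit clause (m32) forces m32 = true.
Now (NOT m32) is unsatisfied and unit — conflict.
Neither m11 = true nor m11 = false works.
No assignment satisfies every clause.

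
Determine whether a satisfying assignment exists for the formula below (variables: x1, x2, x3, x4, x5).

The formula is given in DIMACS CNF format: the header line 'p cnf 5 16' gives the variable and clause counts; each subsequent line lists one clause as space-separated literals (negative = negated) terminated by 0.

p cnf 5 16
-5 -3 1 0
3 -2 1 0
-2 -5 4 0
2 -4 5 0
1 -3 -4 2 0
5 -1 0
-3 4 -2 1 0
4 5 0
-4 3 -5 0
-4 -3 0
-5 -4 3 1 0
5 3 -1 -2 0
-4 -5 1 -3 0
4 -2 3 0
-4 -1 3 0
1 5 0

Satisfiable

Case x5 = True:
Case x3 = False:
From the singleton clause (¬x4), x4 = False.
From the singleton clause (¬x2), x2 = False.
No clause remains; x1 is free.
A satisfying assignment: x1: True, x2: False, x3: False, x4: False, x5: True.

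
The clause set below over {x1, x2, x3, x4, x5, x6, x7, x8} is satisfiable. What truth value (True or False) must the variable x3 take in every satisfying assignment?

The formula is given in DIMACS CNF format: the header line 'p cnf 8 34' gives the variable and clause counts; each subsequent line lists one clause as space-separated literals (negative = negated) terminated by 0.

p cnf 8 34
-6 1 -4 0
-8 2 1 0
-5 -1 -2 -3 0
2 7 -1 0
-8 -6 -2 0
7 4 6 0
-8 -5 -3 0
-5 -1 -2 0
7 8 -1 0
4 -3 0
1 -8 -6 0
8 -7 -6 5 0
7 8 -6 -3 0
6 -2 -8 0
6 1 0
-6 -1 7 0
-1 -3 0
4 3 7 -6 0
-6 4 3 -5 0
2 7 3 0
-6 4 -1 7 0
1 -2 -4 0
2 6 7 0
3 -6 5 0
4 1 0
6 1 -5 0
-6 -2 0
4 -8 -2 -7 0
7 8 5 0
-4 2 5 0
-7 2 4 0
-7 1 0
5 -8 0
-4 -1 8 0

Suppose x3 = True.
The clause (x4) is unit, so x4 = True.
The clause (¬x1) is unit, so x1 = False.
The clause (¬x6) is unit, so x6 = False.
Now (x6) is unsatisfied and unit — conflict.
So every satisfying assignment has x3 = False.

False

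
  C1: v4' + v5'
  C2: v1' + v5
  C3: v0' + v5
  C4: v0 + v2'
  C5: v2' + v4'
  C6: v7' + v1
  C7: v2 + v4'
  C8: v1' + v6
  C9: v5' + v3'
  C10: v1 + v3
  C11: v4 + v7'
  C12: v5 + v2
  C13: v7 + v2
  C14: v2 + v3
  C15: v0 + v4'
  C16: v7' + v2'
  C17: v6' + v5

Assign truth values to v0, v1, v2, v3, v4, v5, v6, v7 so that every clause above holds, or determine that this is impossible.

Try v4 = 0.
The clause (v7') is unit, so v7 = 0.
The clause (v2) is unit, so v2 = 1.
The clause (v0) is unit, so v0 = 1.
The clause (v5) is unit, so v5 = 1.
The clause (v3') is unit, so v3 = 0.
The clause (v1) is unit, so v1 = 1.
The clause (v6) is unit, so v6 = 1.
This assignment satisfies each clause.

v0 ↦ 1,  v1 ↦ 1,  v2 ↦ 1,  v3 ↦ 0,  v4 ↦ 0,  v5 ↦ 1,  v6 ↦ 1,  v7 ↦ 0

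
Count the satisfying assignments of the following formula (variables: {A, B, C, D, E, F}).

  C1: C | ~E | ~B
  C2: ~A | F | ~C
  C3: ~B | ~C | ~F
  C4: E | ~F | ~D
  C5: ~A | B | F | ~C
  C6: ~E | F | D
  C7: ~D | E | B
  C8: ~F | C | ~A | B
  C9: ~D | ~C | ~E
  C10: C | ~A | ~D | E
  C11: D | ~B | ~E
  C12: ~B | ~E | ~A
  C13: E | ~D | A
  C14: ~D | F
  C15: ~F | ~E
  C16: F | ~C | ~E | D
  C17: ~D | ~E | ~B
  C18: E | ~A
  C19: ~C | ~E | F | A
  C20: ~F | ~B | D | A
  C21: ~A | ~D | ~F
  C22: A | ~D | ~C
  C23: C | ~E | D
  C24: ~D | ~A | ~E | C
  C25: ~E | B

6

There are 2^6 = 64 truth assignments over (A, B, C, D, E, F).
Split on D. With D = 1, the clauses containing D are satisfied and ~D drops from the rest; 0 of the 2^5 = 32 assignments to the other variables satisfy what remains.
With D = 0, by the same count on the reduced clause set, 6 assignments work.
Total: 0 + 6 = 6.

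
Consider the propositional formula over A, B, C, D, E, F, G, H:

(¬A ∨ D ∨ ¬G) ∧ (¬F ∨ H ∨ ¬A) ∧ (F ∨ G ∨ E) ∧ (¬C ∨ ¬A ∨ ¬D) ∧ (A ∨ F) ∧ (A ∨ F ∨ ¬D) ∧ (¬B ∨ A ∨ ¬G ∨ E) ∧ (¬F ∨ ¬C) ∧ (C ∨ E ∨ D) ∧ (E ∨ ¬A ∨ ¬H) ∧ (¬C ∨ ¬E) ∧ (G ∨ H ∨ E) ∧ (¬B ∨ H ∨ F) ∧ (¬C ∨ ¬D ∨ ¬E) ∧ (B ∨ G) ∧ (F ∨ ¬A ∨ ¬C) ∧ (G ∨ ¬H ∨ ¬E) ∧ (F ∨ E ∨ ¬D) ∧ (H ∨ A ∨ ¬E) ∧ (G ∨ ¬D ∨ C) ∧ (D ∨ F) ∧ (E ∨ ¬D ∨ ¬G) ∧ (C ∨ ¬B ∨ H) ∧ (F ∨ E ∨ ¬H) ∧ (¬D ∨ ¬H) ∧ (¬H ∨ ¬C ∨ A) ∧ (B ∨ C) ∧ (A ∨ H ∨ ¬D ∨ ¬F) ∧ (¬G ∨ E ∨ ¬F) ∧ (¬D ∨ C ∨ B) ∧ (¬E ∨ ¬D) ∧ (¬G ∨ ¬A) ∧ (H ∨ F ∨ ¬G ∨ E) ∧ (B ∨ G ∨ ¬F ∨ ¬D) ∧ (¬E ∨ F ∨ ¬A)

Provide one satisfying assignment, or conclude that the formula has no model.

A: False; B: True; C: False; D: False; E: True; F: True; G: True; H: True

Branch on A: set A = False.
(F) alone gives F = True.
(¬C) alone gives C = False.
(B) alone gives B = True.
(H) alone gives H = True.
(¬D) alone gives D = False.
(E) alone gives E = True.
(G) alone gives G = True.
Every clause now holds.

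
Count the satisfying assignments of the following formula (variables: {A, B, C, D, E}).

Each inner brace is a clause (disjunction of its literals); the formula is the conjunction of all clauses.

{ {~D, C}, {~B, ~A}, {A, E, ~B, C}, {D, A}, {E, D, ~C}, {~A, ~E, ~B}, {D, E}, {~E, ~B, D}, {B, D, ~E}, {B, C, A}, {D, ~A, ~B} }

6

There are 2^5 = 32 truth assignments over (A, B, C, D, E).
Split on E. With E = 1, the clauses containing E are satisfied and ~E drops from the rest; 3 of the 2^4 = 16 assignments to the other variables satisfy what remains.
With E = 0, by the same count on the reduced clause set, 3 assignments work.
Total: 3 + 3 = 6.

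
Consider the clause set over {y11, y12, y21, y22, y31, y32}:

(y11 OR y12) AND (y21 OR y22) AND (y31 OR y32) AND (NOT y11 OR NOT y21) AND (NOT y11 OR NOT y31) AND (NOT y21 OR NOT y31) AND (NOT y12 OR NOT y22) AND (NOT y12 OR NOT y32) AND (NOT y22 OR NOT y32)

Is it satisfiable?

Branch on y11: set y11 = true.
The clause (NOT y21) is unit, so y21 = false.
The clause (y22) is unit, so y22 = true.
The clause (NOT y31) is unit, so y31 = false.
The clause (y32) is unit, so y32 = true.
Now (NOT y32) is unsatisfied and unit — conflict.
Backtrack on y11: now try y11 = false.
The clause (y12) is unit, so y12 = true.
The clause (NOT y22) is unit, so y22 = false.
The clause (y21) is unit, so y21 = true.
The clause (NOT y31) is unit, so y31 = false.
The clause (y32) is unit, so y32 = true.
Now (NOT y32) is unsatisfied and unit — conflict.
Both values of y11 lead to a conflict.
No assignment satisfies every clause.

No, unsatisfiable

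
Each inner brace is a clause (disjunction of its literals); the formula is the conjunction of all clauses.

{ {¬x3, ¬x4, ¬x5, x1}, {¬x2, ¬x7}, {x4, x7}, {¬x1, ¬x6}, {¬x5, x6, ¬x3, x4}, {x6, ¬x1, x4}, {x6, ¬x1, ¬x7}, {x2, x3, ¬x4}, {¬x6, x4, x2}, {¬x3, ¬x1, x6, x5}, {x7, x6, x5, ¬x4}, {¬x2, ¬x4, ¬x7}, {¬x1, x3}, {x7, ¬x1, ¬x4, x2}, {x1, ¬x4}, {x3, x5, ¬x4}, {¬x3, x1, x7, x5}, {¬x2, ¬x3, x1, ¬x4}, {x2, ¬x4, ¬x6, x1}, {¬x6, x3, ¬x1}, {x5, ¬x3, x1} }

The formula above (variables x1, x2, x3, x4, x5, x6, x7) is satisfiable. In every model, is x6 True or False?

Suppose x6 = True.
(¬x1) alone gives x1 = False.
(¬x4) alone gives x4 = False.
(x7) alone gives x7 = True.
(¬x2) alone gives x2 = False.
But (x2) is also a unit clause — contradiction.
So every satisfying assignment has x6 = False.

False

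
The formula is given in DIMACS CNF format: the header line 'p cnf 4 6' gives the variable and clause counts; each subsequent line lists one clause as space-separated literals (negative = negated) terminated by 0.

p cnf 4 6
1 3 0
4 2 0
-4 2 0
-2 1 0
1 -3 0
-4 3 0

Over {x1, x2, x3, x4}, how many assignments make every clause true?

There are 2^4 = 16 truth assignments over (x1, x2, x3, x4).
Check each against the 6 clauses (columns in the order x1, x2, x3, x4):
  F F F F  ✗ fails (x1 ∨ x3)
  F F F T  ✗ fails (x1 ∨ x3)
  F F T F  ✗ fails (x4 ∨ x2)
  F F T T  ✗ fails (¬x4 ∨ x2)
  F T F F  ✗ fails (x1 ∨ x3)
  F T F T  ✗ fails (x1 ∨ x3)
  F T T F  ✗ fails (¬x2 ∨ x1)
  F T T T  ✗ fails (¬x2 ∨ x1)
  T F F F  ✗ fails (x4 ∨ x2)
  T F F T  ✗ fails (¬x4 ∨ x2)
  T F T F  ✗ fails (x4 ∨ x2)
  T F T T  ✗ fails (¬x4 ∨ x2)
  T T F F  ✓ satisfies all
  T T F T  ✗ fails (¬x4 ∨ x3)
  T T T F  ✓ satisfies all
  T T T T  ✓ satisfies all
3 of the 16 rows are models.

3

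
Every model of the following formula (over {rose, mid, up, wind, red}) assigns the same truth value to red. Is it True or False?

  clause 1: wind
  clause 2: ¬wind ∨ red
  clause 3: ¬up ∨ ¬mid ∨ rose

Suppose red = False.
The clause (wind) is unit, so wind = True.
But (¬wind) is also a unit clause — contradiction.
So every satisfying assignment has red = True.

True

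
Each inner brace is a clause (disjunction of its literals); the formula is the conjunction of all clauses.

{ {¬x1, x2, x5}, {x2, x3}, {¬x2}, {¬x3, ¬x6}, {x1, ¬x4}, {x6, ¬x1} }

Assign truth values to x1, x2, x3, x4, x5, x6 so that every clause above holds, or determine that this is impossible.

x1=False, x2=False, x3=True, x4=False, x5=True, x6=False

The clause (¬x2) is unit, so x2 = False.
The clause (x3) is unit, so x3 = True.
The clause (¬x6) is unit, so x6 = False.
The clause (¬x1) is unit, so x1 = False.
The clause (¬x4) is unit, so x4 = False.
Every clause is now satisfied; x5 is unconstrained.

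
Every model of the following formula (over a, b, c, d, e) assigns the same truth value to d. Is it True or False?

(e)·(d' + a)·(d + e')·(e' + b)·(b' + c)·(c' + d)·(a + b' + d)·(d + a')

Suppose d = 0.
From the singleton clause (e), e = 1.
That conflicts with the unit clause (e').
So every satisfying assignment has d = True.

True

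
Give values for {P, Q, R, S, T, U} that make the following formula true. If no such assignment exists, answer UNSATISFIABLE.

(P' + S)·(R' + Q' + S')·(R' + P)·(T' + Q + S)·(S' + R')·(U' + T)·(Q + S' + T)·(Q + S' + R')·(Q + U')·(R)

UNSATISFIABLE

The clause (R) is unit, so R = 1.
The clause (P) is unit, so P = 1.
The clause (S) is unit, so S = 1.
But (S') is also a unit clause — contradiction.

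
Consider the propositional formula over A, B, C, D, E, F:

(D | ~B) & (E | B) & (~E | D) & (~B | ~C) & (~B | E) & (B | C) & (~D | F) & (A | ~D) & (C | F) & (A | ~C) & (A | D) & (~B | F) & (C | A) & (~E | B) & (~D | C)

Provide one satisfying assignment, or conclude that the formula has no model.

Case D = 1:
From the singleton clause (F), F = 1.
From the singleton clause (A), A = 1.
From the singleton clause (C), C = 1.
From the singleton clause (~B), B = 0.
From the singleton clause (E), E = 1.
That conflicts with the unit clause (~E).
Undo D and try D = 0.
From the singleton clause (~B), B = 0.
From the singleton clause (E), E = 1.
That conflicts with the unit clause (~E).
Neither D = 1 nor D = 0 works.

UNSATISFIABLE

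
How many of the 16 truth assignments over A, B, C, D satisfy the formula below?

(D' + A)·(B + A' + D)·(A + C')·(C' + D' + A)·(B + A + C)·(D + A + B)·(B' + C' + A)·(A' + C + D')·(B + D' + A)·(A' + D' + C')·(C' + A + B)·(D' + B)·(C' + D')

There are 2^4 = 16 truth assignments over (A, B, C, D).
Split on A. With A = 1, the clauses containing A are satisfied and A' drops from the rest; 2 of the 2^3 = 8 assignments to the other variables satisfy what remains.
With A = 0, by the same count on the reduced clause set, 1 assignment works.
(One model: A=F, B=T, C=F, D=F.)
Total: 2 + 1 = 3.

3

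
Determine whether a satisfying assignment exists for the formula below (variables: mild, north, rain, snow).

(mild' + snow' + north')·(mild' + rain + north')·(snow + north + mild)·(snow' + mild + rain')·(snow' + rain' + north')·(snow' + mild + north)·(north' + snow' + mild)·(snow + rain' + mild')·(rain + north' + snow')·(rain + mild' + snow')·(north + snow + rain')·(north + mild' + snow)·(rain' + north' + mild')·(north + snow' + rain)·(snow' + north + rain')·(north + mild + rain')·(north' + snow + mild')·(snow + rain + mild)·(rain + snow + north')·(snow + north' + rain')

No

Try mild = 0.
Try snow = 1.
The clause (rain') is unit, so rain = 0.
The clause (north) is unit, so north = 1.
Now (north') is unsatisfied and unit — conflict.
Undo snow and try snow = 0.
The clause (north) is unit, so north = 1.
The clause (rain) is unit, so rain = 1.
Now (rain') is unsatisfied and unit — conflict.
Neither snow = 1 nor snow = 0 works.
Undo mild and try mild = 1.
Try snow = 0.
The clause (rain') is unit, so rain = 0.
The clause (north') is unit, so north = 0.
Now (north) is unsatisfied and unit — conflict.
Undo snow and try snow = 1.
The clause (north') is unit, so north = 0.
The clause (rain) is unit, so rain = 1.
Now (rain') is unsatisfied and unit — conflict.
Neither snow = 1 nor snow = 0 works.
Neither mild = 1 nor mild = 0 works.
No assignment satisfies every clause.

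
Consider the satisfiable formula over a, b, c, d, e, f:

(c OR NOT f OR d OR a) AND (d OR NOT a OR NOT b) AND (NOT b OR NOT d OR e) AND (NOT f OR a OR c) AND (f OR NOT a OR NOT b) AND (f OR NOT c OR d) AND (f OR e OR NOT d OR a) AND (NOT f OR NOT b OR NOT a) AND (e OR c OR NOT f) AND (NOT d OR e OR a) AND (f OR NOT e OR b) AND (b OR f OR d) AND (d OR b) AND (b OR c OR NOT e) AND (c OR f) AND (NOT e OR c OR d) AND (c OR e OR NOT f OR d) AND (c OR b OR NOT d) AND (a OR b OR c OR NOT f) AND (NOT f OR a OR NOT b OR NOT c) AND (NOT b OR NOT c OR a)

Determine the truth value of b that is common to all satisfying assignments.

Suppose b = true.
Branch on d: set d = true.
The clause (e) is unit, so e = true.
Branch on f: set f = true.
The clause (NOT a) is unit, so a = false.
The clause (c) is unit, so c = true.
That conflicts with the unit clause (NOT c).
Backtrack on f: now try f = false.
The clause (NOT a) is unit, so a = false.
The clause (c) is unit, so c = true.
That conflicts with the unit clause (NOT c).
Both values of f lead to a conflict.
Backtrack on d: now try d = false.
The clause (NOT a) is unit, so a = false.
The clause (NOT c) is unit, so c = false.
The clause (NOT f) is unit, so f = false.
That conflicts with the unit clause (f).
Both values of d lead to a conflict.
So every satisfying assignment has b = False.

False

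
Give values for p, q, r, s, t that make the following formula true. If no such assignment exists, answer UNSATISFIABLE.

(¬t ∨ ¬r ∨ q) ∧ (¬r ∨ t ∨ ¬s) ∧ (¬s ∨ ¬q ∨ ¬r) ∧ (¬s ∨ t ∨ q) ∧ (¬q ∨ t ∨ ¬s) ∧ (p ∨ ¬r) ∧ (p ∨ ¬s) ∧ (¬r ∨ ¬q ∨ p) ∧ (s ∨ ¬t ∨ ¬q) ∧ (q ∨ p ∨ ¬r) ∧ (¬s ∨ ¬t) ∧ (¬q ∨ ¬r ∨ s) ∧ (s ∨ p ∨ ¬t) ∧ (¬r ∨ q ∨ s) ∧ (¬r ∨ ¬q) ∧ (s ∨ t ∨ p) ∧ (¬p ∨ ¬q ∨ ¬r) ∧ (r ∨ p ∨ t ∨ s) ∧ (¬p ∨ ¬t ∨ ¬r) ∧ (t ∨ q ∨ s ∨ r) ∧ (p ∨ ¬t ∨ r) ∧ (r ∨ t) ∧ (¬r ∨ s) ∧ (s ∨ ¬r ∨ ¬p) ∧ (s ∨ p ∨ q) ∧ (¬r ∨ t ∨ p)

Case p = True:
Case s = False:
Unit clause (¬r) forces r = False.
Unit clause (t) forces t = True.
Unit clause (¬q) forces q = False.
This assignment satisfies each clause.

p=True, q=False, r=False, s=False, t=True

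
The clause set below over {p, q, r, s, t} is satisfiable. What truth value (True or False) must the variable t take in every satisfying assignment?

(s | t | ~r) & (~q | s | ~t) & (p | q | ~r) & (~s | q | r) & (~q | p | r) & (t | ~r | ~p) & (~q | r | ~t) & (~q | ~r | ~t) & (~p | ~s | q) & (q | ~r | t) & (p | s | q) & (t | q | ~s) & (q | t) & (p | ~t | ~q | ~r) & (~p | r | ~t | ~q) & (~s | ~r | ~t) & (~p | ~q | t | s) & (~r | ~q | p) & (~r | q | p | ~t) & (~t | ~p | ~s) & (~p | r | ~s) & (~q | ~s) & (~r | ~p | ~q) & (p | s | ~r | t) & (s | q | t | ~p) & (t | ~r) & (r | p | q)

Suppose t = 0.
The clause (q) is unit, so q = 1.
The clause (~s) is unit, so s = 0.
The clause (~r) is unit, so r = 0.
The clause (p) is unit, so p = 1.
Now (~p) is unsatisfied and unit — conflict.
So every satisfying assignment has t = True.

True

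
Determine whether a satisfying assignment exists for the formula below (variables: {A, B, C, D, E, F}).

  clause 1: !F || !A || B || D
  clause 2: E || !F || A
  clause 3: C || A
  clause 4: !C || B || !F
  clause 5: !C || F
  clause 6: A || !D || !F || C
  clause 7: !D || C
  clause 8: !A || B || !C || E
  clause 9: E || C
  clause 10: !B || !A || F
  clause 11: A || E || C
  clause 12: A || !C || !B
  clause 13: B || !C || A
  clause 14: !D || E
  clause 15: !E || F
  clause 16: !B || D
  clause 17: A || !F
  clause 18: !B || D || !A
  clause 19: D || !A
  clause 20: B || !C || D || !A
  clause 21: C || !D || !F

Yes

Case C = true:
From the singleton clause (F), F = true.
From the singleton clause (B), B = true.
From the singleton clause (A), A = true.
From the singleton clause (D), D = true.
From the singleton clause (E), E = true.
All clauses are satisfied.
A satisfying assignment: A=true, B=true, C=true, D=true, E=true, F=true.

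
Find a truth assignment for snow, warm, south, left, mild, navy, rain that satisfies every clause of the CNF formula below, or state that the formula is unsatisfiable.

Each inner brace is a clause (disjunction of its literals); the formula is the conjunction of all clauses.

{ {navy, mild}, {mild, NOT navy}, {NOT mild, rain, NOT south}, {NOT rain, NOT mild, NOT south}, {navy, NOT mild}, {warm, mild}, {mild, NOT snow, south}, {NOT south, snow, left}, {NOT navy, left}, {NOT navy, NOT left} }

UNSATISFIABLE

Branch on navy: set navy = true.
Unit clause (mild) forces mild = true.
Unit clause (left) forces left = true.
That conflicts with the unit clause (NOT left).
Backtrack on navy: now try navy = false.
Unit clause (mild) forces mild = true.
That conflicts with the unit clause (NOT mild).
Neither navy = true nor navy = false works.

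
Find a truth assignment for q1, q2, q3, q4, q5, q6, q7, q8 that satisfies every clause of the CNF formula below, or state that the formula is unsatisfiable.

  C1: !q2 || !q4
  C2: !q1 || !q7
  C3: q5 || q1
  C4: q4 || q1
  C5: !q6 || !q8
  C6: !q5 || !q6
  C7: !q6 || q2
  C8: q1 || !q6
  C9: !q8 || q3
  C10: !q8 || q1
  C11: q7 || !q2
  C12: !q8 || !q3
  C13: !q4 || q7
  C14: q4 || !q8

Try q2 = false.
Unit clause (!q6) forces q6 = false.
Try q1 = false.
Unit clause (q5) forces q5 = true.
Unit clause (q4) forces q4 = true.
Unit clause (!q8) forces q8 = false.
Unit clause (q7) forces q7 = true.
Every clause is now satisfied; q3 is unconstrained.

q1 ↦ false,  q2 ↦ false,  q3 ↦ true,  q4 ↦ true,  q5 ↦ true,  q6 ↦ false,  q7 ↦ true,  q8 ↦ false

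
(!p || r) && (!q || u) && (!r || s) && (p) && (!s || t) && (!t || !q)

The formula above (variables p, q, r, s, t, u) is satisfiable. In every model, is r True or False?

True

Suppose r = false.
The clause (!p) is unit, so p = false.
That conflicts with the unit clause (p).
So every satisfying assignment has r = True.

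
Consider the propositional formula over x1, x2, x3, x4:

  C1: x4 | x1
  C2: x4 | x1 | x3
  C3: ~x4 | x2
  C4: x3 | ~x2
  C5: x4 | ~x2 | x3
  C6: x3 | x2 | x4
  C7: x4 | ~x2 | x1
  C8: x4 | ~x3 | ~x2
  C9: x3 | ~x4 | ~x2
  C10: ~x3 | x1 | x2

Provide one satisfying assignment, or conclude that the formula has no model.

Suppose x4 = 0.
From the singleton clause (x1), x1 = 1.
Suppose x3 = 1.
From the singleton clause (~x2), x2 = 0.
Every clause now holds.

x1=1, x2=0, x3=1, x4=0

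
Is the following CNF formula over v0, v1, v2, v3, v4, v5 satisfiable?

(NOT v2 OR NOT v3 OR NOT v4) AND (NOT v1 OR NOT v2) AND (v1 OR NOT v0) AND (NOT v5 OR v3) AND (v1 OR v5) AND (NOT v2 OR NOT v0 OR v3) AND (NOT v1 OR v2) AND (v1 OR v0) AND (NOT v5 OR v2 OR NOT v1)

Case v1 = false:
The clause (NOT v0) is unit, so v0 = false.
That conflicts with the unit clause (v0).
So v1 must be the other value — set v1 = true.
The clause (NOT v2) is unit, so v2 = false.
That conflicts with the unit clause (v2).
Both values of v1 lead to a conflict.
No assignment satisfies every clause.

Unsatisfiable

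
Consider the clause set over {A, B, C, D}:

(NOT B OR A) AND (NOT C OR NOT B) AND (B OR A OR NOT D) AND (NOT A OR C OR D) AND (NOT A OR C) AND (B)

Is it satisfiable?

Unsatisfiable

(B) alone gives B = true.
(A) alone gives A = true.
(NOT C) alone gives C = false.
But (C) is also a unit clause — contradiction.
No assignment satisfies every clause.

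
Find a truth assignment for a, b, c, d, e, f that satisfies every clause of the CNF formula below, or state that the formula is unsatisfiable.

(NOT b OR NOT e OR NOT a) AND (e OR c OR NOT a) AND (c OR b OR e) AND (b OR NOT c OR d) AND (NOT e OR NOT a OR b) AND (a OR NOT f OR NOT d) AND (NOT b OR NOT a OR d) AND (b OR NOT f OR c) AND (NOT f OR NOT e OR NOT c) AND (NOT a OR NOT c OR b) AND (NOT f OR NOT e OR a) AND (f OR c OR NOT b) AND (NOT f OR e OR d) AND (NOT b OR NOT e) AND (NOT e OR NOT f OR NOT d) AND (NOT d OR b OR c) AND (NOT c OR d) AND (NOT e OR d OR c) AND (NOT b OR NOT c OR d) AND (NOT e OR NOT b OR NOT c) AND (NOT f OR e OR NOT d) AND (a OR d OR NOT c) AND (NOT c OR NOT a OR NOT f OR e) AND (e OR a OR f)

a ↦ false,  b ↦ false,  c ↦ true,  d ↦ true,  e ↦ true,  f ↦ false

Branch on b: set b = false.
Branch on c: set c = true.
The clause (d) is unit, so d = true.
The clause (NOT a) is unit, so a = false.
The clause (NOT f) is unit, so f = false.
The clause (e) is unit, so e = true.
Every clause now holds.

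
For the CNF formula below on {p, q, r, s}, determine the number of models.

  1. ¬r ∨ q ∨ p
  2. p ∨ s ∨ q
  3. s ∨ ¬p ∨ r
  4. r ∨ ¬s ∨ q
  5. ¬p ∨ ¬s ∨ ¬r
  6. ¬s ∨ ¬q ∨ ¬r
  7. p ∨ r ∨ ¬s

There are 2^4 = 16 truth assignments over (p, q, r, s).
Split on q. With q = True, the clauses containing q are satisfied and ¬q drops from the rest; 4 of the 2^3 = 8 assignments to the other variables satisfy what remains.
With q = False, by the same count on the reduced clause set, 1 assignment works.
(One model: p=F, q=T, r=F, s=F.)
Total: 4 + 1 = 5.

5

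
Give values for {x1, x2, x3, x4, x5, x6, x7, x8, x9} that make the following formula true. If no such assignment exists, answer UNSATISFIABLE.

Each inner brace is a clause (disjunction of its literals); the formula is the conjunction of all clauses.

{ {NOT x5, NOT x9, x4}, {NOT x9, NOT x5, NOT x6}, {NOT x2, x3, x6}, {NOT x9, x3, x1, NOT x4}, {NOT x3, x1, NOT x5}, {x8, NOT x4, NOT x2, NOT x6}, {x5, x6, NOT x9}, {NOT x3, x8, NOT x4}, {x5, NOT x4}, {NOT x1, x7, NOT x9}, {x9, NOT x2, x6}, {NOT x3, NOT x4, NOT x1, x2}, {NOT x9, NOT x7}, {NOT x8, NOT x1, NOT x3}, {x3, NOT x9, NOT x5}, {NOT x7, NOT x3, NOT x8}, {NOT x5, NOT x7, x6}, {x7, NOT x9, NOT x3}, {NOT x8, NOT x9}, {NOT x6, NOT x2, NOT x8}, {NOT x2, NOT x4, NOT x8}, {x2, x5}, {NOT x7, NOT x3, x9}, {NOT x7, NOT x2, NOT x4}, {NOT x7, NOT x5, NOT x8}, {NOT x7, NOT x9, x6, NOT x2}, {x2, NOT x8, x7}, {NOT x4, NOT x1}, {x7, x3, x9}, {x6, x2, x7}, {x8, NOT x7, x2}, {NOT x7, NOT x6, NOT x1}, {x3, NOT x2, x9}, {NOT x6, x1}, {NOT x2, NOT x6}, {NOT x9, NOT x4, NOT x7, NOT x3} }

Try x5 = true.
Try x9 = false.
Try x3 = true.
(x1) alone gives x1 = true.
(NOT x8) alone gives x8 = false.
(NOT x4) alone gives x4 = false.
(NOT x7) alone gives x7 = false.
Try x2 = false.
(x6) alone gives x6 = true.
This assignment satisfies each clause.

x1=true, x2=false, x3=true, x4=false, x5=true, x6=true, x7=false, x8=false, x9=false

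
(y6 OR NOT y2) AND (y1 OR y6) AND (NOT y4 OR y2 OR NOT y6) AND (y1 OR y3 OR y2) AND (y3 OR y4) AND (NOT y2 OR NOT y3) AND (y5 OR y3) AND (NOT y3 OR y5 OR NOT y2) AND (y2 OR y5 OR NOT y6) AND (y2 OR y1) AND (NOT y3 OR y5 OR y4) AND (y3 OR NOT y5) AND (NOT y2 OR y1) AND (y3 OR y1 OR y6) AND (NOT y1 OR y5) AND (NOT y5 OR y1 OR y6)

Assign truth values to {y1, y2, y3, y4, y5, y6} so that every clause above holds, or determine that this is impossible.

y1: true; y2: false; y3: true; y4: true; y5: true; y6: false

Case y6 = false:
Unit clause (NOT y2) forces y2 = false.
Unit clause (y1) forces y1 = true.
Unit clause (y5) forces y5 = true.
Unit clause (y3) forces y3 = true.
All clauses hold; y4 can take either value.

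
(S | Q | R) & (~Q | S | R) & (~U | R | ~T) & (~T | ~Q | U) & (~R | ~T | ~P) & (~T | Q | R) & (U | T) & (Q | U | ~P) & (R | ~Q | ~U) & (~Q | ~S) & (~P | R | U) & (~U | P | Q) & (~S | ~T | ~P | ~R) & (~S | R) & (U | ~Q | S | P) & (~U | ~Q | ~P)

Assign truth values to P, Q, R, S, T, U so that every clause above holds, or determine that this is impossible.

P: 0; Q: 0; R: 1; S: 0; T: 1; U: 0

Suppose U = 0.
The clause (T) is unit, so T = 1.
The clause (~Q) is unit, so Q = 0.
The clause (R) is unit, so R = 1.
The clause (~P) is unit, so P = 0.
All clauses hold; S can take either value.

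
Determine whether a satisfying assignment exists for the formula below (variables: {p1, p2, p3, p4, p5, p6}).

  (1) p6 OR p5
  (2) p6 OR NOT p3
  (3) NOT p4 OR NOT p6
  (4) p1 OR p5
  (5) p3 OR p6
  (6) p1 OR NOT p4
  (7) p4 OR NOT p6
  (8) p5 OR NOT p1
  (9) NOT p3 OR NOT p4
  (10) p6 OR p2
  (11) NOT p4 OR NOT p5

Unsatisfiable

Suppose p6 = true.
Unit clause (NOT p4) forces p4 = false.
That conflicts with the unit clause (p4).
So p6 must be the other value — set p6 = false.
Unit clause (p5) forces p5 = true.
Unit clause (NOT p3) forces p3 = false.
That conflicts with the unit clause (p3).
Both values of p6 lead to a conflict.
No assignment satisfies every clause.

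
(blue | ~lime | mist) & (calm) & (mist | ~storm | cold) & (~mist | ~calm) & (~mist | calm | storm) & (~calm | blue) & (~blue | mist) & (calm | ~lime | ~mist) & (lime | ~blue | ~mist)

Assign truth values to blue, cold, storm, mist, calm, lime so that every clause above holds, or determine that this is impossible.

The clause (calm) is unit, so calm = 1.
The clause (~mist) is unit, so mist = 0.
The clause (blue) is unit, so blue = 1.
That conflicts with the unit clause (~blue).

UNSATISFIABLE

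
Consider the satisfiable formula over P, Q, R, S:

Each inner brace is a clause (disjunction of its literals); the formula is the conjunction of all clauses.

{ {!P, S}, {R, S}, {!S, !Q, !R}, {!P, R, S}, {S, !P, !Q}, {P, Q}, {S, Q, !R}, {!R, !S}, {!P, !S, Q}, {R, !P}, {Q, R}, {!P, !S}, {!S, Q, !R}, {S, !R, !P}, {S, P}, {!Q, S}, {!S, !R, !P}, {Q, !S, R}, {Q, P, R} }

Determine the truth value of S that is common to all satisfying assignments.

Suppose S = false.
From the singleton clause (!P), P = false.
But (P) is also a unit clause — contradiction.
So every satisfying assignment has S = True.

True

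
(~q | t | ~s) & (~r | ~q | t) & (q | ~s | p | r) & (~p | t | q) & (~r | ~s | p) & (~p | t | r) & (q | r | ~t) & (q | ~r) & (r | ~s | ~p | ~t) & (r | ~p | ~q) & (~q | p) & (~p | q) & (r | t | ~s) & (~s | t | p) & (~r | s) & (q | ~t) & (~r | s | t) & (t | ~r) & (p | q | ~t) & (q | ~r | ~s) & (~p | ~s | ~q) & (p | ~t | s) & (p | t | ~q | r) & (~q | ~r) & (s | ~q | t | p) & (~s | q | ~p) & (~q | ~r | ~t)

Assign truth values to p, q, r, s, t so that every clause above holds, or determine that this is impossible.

Try q = 0.
Unit clause (~r) forces r = 0.
Unit clause (~t) forces t = 0.
Unit clause (~p) forces p = 0.
Unit clause (~s) forces s = 0.
This assignment satisfies each clause.

p ↦ 0; q ↦ 0; r ↦ 0; s ↦ 0; t ↦ 0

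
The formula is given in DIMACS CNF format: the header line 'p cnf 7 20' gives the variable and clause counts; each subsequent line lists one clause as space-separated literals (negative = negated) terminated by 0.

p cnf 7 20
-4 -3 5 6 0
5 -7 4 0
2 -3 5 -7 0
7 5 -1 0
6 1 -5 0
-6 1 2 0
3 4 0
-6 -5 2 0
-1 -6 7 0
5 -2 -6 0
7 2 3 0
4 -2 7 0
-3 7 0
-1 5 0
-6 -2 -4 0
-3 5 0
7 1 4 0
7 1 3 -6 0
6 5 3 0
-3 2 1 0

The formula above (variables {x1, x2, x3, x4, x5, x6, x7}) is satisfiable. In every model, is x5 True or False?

Suppose x5 = False.
(¬x1) alone gives x1 = False.
(¬x3) alone gives x3 = False.
(x4) alone gives x4 = True.
(x6) alone gives x6 = True.
(x2) alone gives x2 = True.
That conflicts with the unit clause (¬x2).
So every satisfying assignment has x5 = True.

True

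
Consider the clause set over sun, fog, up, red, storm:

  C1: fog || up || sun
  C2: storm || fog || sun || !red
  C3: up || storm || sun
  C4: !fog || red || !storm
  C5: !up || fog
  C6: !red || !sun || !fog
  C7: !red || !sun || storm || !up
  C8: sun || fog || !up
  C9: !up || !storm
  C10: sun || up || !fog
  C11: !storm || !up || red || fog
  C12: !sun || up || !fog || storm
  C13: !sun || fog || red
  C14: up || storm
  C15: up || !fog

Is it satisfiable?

Yes

Case up = true:
Unit clause (fog) forces fog = true.
Unit clause (!storm) forces storm = false.
Case red = false:
No clause remains; sun is free.
A satisfying assignment: sun=false; fog=true; up=true; red=false; storm=false.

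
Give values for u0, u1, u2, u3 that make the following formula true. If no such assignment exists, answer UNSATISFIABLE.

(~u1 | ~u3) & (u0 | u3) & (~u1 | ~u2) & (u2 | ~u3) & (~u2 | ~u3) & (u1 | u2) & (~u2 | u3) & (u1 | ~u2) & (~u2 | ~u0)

Suppose u1 = 1.
(~u3) alone gives u3 = 0.
(u0) alone gives u0 = 1.
(~u2) alone gives u2 = 0.
All clauses are satisfied.

u0: 1,  u1: 1,  u2: 0,  u3: 0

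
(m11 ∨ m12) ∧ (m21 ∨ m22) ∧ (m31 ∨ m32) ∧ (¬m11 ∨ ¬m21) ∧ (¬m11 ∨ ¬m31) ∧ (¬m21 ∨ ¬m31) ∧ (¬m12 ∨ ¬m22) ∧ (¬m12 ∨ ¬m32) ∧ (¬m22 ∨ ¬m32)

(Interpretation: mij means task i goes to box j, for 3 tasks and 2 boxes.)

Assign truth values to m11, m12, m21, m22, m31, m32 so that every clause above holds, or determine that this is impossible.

UNSATISFIABLE

Case m11 = True:
Unit clause (¬m21) forces m21 = False.
Unit clause (m22) forces m22 = True.
Unit clause (¬m31) forces m31 = False.
Unit clause (m32) forces m32 = True.
But (¬m32) is also a unit clause — contradiction.
That branch fails; take m11 = False instead.
Unit clause (m12) forces m12 = True.
Unit clause (¬m22) forces m22 = False.
Unit clause (m21) forces m21 = True.
Unit clause (¬m31) forces m31 = False.
Unit clause (m32) forces m32 = True.
But (¬m32) is also a unit clause — contradiction.
Either choice for m11 ends in contradiction.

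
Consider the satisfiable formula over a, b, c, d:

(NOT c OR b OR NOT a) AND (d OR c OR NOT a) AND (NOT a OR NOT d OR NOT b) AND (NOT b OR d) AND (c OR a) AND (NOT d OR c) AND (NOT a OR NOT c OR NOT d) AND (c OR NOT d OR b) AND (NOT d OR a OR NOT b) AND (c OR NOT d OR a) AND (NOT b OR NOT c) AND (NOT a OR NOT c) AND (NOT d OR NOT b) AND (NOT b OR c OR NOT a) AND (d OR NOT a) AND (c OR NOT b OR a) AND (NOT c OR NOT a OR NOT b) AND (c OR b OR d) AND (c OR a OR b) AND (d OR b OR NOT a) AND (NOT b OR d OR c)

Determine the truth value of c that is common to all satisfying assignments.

True

Suppose c = false.
The clause (a) is unit, so a = true.
The clause (d) is unit, so d = true.
Now (NOT d) is unsatisfied and unit — conflict.
So every satisfying assignment has c = True.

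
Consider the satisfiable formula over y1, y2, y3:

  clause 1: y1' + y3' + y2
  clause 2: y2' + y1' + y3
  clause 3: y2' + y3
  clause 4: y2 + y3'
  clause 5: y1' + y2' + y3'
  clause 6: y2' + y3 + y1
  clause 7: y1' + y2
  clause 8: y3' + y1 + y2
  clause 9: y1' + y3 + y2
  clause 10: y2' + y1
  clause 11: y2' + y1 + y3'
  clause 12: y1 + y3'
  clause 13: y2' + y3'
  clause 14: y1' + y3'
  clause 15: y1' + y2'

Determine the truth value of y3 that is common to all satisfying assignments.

False

Suppose y3 = 1.
The clause (y2) is unit, so y2 = 1.
That conflicts with the unit clause (y2').
So every satisfying assignment has y3 = False.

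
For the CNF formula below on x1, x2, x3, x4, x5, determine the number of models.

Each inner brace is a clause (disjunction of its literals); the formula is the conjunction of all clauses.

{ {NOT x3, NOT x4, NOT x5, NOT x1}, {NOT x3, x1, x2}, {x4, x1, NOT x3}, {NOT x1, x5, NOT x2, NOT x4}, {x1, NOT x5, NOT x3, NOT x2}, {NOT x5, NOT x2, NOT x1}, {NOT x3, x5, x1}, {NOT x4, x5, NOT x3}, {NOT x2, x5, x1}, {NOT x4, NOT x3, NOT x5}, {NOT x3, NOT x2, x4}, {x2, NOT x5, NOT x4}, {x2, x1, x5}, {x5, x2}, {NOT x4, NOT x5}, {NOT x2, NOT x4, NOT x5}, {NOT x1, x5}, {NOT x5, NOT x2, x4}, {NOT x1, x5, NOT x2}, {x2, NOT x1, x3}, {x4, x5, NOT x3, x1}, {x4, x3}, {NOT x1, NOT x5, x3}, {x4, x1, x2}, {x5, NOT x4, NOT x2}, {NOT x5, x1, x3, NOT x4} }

There are 2^5 = 32 truth assignments over (x1, x2, x3, x4, x5).
Split on x4. With x4 = true, the clauses containing x4 are satisfied and NOT x4 drops from the rest; 0 of the 2^4 = 16 assignments to the other variables satisfy what remains.
With x4 = false, by the same count on the reduced clause set, 1 assignment works.
Total: 0 + 1 = 1.

1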